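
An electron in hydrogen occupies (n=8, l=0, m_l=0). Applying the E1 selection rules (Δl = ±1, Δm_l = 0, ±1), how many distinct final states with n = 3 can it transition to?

3

E1 requires Δl = ±1, so l_f ∈ {-1, 1}; with 0 ≤ l_f ≤ n_f−1 = 2, the allowed l_f values are {1}.
For l_f = 1: m_f ∈ {m_i−1, m_i, m_i+1} ∩ [−1, 1] = {-1, 0, 1} → 3 states.
Total: 3.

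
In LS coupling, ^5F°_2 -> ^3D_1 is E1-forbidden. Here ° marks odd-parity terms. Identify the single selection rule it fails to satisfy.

Initial level: S=2, L=3, J=2, parity odd. Final level: S=1, L=2, J=1, parity even.
Parity must change: odd → even — satisfied.
ΔS = 0: S: 2 → 1 — violated.
ΔL = 0, ±1 (not L=0↔0): L: 3 → 2, ΔL = -1 — satisfied.
ΔJ = 0, ±1 (not J=0↔0): J: 2 → 1, ΔJ = -1 — satisfied.

the ΔS = 0 rule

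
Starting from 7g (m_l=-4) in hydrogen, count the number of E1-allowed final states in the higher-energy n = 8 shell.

4

E1 requires Δl = ±1, so l_f ∈ {3, 5}; with 0 ≤ l_f ≤ n_f−1 = 7, the allowed l_f values are {3, 5}.
For l_f = 3: m_f ∈ {m_i−1, m_i, m_i+1} ∩ [−3, 3] = {-3} → 1 state.
For l_f = 5: m_f ∈ {m_i−1, m_i, m_i+1} ∩ [−5, 5] = {-5, -4, -3} → 3 states.
Total: 4.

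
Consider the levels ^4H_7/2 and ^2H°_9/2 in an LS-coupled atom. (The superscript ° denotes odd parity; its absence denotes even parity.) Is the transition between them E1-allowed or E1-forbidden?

forbidden

Reading off the term symbols: S 3/2→1/2, L 5→5, J 7/2→9/2, parity even→odd.
Parity must change: even → odd — satisfied.
ΔS = 0: S: 3/2 → 1/2 — violated.
ΔL = 0, ±1 (not L=0↔0): L: 5 → 5, ΔL = +0 — satisfied.
ΔJ = 0, ±1 (not J=0↔0): J: 7/2 → 9/2, ΔJ = +1 — satisfied.
Rule(s) violated: ΔS.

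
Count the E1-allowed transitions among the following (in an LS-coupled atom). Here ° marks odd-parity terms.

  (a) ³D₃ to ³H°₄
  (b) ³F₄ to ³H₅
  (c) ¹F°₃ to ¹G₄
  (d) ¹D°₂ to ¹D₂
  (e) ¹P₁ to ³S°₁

2

(a) forbidden (ΔL fails)
(b) forbidden (parity, ΔL fail)
(c) allowed
(d) allowed
(e) forbidden (ΔS fails)
Total allowed: 2 of 5.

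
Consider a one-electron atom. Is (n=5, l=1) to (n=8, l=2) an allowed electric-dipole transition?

allowed

Initial l = 1, final l = 2, so Δl = +1. E1 requires Δl = ±1: ✓.
All E1 selection rules are satisfied.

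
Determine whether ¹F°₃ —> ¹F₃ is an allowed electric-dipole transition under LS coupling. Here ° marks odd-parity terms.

Initial level: S=0, L=3, J=3, parity odd. Final level: S=0, L=3, J=3, parity even.
Parity must change: odd → even — passes.
ΔS = 0: S: 0 → 0 — passes.
ΔL = 0, ±1 (not L=0↔0): L: 3 → 3, ΔL = +0 — passes.
ΔJ = 0, ±1 (not J=0↔0): J: 3 → 3, ΔJ = +0 — passes.
All four E1 rules are satisfied.

allowed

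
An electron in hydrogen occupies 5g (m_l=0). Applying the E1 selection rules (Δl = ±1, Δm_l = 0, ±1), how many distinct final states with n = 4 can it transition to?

3

E1 requires Δl = ±1, so l_f ∈ {3, 5}; with 0 ≤ l_f ≤ n_f−1 = 3, the allowed l_f values are {3}.
For l_f = 3: m_f ∈ {m_i−1, m_i, m_i+1} ∩ [−3, 3] = {-1, 0, 1} → 3 states.
Total: 3.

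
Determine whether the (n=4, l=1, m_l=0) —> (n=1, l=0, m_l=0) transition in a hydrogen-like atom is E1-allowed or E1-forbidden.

allowed

Initial l = 1, final l = 0, so Δl = -1. E1 requires Δl = ±1: ✓.
Δm_l = 0 − (0) = +0. E1 requires Δm_l = 0, ±1: ✓.
All E1 selection rules are satisfied.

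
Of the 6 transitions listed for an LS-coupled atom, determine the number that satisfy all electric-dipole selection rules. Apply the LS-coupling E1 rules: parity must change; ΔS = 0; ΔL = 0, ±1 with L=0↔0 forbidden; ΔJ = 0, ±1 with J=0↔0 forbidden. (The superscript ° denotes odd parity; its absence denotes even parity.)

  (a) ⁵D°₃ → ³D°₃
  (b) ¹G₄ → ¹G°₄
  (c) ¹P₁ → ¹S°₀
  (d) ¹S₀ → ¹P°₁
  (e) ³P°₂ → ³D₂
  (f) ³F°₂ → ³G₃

(a) forbidden (parity, ΔS fail)
(b) allowed
(c) allowed
(d) allowed
(e) allowed
(f) allowed
Total allowed: 5 of 6.

5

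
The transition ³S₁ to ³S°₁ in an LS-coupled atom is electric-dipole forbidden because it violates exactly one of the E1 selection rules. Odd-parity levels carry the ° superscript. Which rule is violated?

Reading off the term symbols: S 1→1, L 0→0, J 1→1, parity even→odd.
ΔS = 0: S: 1 → 1 — passes.
Parity must change: even → odd — passes.
ΔL = 0, ±1 (not L=0↔0): L: 0 → 0, ΔL = +0 — fails.
ΔJ = 0, ±1 (not J=0↔0): J: 1 → 1, ΔJ = +0 — passes.

the L=0 ↔ L=0 exclusion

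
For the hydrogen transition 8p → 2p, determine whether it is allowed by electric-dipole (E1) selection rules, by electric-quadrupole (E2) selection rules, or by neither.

E2

Δl = 1 − 1 = +0; l_i + l_f = 2.
E1 (Δl = ±1): not satisfied.
E2 (Δl = 0,±2, l_i+l_f ≥ 2): satisfied.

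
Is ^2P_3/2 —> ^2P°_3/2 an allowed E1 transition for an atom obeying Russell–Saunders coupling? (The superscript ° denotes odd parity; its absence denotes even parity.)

allowed

Initial level: S=1/2, L=1, J=3/2, parity even. Final level: S=1/2, L=1, J=3/2, parity odd.
Parity must change: even → odd — passes.
ΔS = 0: S: 1/2 → 1/2 — passes.
ΔL = 0, ±1 (not L=0↔0): L: 1 → 1, ΔL = +0 — passes.
ΔJ = 0, ±1 (not J=0↔0): J: 3/2 → 3/2, ΔJ = +0 — passes.
All four E1 rules are satisfied.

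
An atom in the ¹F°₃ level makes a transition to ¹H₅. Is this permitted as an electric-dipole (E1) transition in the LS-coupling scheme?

forbidden

Reading off the term symbols: S 0→0, L 3→5, J 3→5, parity odd→even.
ΔL = 0, ±1 (not L=0↔0): L: 3 → 5, ΔL = +2 — fails.
ΔS = 0: S: 0 → 0 — ok.
Parity must change: odd → even — ok.
ΔJ = 0, ±1 (not J=0↔0): J: 3 → 5, ΔJ = +2 — fails.
Rule(s) violated: ΔL, ΔJ.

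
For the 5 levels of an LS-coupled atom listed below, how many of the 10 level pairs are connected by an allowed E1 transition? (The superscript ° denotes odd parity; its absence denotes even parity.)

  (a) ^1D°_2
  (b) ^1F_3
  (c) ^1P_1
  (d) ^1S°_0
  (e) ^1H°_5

(a)–(b): allowed.
(a)–(c): allowed.
(a)–(d): forbidden (parity, ΔL, ΔJ).
(a)–(e): forbidden (parity, ΔL, ΔJ).
(b)–(c): forbidden (parity, ΔL, ΔJ).
(b)–(d): forbidden (ΔL, ΔJ).
(b)–(e): forbidden (ΔL, ΔJ).
(c)–(d): allowed.
(c)–(e): forbidden (ΔL, ΔJ).
(d)–(e): forbidden (parity, ΔL, ΔJ).
Allowed pairs: 3 of 10.

3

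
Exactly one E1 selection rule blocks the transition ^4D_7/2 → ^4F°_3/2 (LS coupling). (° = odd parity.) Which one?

the ΔJ = 0, ±1 rule

Initial level: S=3/2, L=2, J=7/2, parity even. Final level: S=3/2, L=3, J=3/2, parity odd.
Parity must change: even → odd — ok.
ΔS = 0: S: 3/2 → 3/2 — ok.
ΔL = 0, ±1 (not L=0↔0): L: 2 → 3, ΔL = +1 — ok.
ΔJ = 0, ±1 (not J=0↔0): J: 7/2 → 3/2, ΔJ = -2 — fails.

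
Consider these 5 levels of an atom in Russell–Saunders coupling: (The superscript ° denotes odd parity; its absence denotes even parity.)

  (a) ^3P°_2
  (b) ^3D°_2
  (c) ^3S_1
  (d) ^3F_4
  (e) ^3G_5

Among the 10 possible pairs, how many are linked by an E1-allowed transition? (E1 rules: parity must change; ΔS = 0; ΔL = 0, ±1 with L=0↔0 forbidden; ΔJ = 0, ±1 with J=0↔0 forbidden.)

1

(a)–(b): forbidden (parity).
(a)–(c): allowed.
(a)–(d): forbidden (ΔL, ΔJ).
(a)–(e): forbidden (ΔL, ΔJ).
(b)–(c): forbidden (ΔL).
(b)–(d): forbidden (ΔJ).
(b)–(e): forbidden (ΔL, ΔJ).
(c)–(d): forbidden (parity, ΔL, ΔJ).
(c)–(e): forbidden (parity, ΔL, ΔJ).
(d)–(e): forbidden (parity).
Allowed pairs: 1 of 10.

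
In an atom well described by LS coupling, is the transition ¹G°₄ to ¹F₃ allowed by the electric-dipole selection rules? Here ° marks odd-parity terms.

allowed

ΔL = 0, ±1 (not L=0↔0): L: 4 → 3, ΔL = -1 — satisfied.
ΔS = 0: S: 0 → 0 — satisfied.
Parity must change: odd → even — satisfied.
ΔJ = 0, ±1 (not J=0↔0): J: 4 → 3, ΔJ = -1 — satisfied.
All four E1 rules are satisfied.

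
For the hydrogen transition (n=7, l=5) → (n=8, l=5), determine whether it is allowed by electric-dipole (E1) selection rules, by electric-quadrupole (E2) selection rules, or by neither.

E2

Δl = 5 − 5 = +0; l_i + l_f = 10.
E1 (Δl = ±1): not satisfied.
E2 (Δl = 0,±2, l_i+l_f ≥ 2): satisfied.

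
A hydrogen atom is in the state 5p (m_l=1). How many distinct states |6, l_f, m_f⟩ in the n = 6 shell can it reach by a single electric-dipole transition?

E1 requires Δl = ±1, so l_f ∈ {0, 2}; with 0 ≤ l_f ≤ n_f−1 = 5, the allowed l_f values are {0, 2}.
For l_f = 0: m_f ∈ {m_i−1, m_i, m_i+1} ∩ [−0, 0] = {0} → 1 state.
For l_f = 2: m_f ∈ {m_i−1, m_i, m_i+1} ∩ [−2, 2] = {0, 1, 2} → 3 states.
Total: 4.

4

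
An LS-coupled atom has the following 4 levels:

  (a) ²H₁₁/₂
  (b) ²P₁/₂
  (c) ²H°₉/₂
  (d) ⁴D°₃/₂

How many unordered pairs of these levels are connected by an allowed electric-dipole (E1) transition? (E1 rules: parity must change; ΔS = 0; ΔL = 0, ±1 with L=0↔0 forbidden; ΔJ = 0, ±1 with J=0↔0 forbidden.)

1

(a)–(b): forbidden (parity, ΔL, ΔJ).
(a)–(c): allowed.
(a)–(d): forbidden (ΔS, ΔL, ΔJ).
(b)–(c): forbidden (ΔL, ΔJ).
(b)–(d): forbidden (ΔS).
(c)–(d): forbidden (parity, ΔS, ΔL, ΔJ).
Allowed pairs: 1 of 6.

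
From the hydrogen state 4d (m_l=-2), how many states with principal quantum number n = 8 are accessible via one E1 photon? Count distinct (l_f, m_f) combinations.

E1 requires Δl = ±1, so l_f ∈ {1, 3}; with 0 ≤ l_f ≤ n_f−1 = 7, the allowed l_f values are {1, 3}.
For l_f = 1: m_f ∈ {m_i−1, m_i, m_i+1} ∩ [−1, 1] = {-1} → 1 state.
For l_f = 3: m_f ∈ {m_i−1, m_i, m_i+1} ∩ [−3, 3] = {-3, -2, -1} → 3 states.
Total: 4.

4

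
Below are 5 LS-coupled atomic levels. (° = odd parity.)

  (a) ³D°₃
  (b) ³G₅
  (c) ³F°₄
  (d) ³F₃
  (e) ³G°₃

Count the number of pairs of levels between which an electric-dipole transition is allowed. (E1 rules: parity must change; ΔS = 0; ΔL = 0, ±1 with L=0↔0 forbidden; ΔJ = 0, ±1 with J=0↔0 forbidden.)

4

(a)–(b): forbidden (ΔL, ΔJ).
(a)–(c): forbidden (parity).
(a)–(d): allowed.
(a)–(e): forbidden (parity, ΔL).
(b)–(c): allowed.
(b)–(d): forbidden (parity, ΔJ).
(b)–(e): forbidden (ΔJ).
(c)–(d): allowed.
(c)–(e): forbidden (parity).
(d)–(e): allowed.
Allowed pairs: 4 of 10.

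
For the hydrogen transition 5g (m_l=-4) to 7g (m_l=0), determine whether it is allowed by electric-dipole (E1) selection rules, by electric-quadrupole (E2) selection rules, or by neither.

Δl = 4 − 4 = +0; l_i + l_f = 8.
Δm_l = +4.
E1 (Δl = ±1, |Δm_l| ≤ 1): not satisfied.
E2 (Δl = 0,±2, l_i+l_f ≥ 2, |Δm_l| ≤ 2): not satisfied.

neither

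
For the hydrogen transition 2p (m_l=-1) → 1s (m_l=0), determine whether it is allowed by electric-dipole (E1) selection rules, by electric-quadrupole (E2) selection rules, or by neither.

Δl = 0 − 1 = -1; l_i + l_f = 1.
Δm_l = +1.
E1 (Δl = ±1, |Δm_l| ≤ 1): satisfied.
E2 (Δl = 0,±2, l_i+l_f ≥ 2, |Δm_l| ≤ 2): not satisfied.

E1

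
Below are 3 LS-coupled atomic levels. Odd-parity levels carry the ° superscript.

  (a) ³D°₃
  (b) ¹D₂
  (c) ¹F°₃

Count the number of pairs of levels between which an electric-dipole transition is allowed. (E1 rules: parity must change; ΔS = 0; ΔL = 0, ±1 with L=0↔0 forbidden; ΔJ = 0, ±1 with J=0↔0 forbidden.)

1

(a)–(b): forbidden (ΔS).
(a)–(c): forbidden (parity, ΔS).
(b)–(c): allowed.
Allowed pairs: 1 of 3.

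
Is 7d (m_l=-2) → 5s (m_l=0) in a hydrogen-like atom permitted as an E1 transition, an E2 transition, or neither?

E2

Δl = 0 − 2 = -2; l_i + l_f = 2.
Δm_l = +2.
E1 (Δl = ±1, |Δm_l| ≤ 1): not satisfied.
E2 (Δl = 0,±2, l_i+l_f ≥ 2, |Δm_l| ≤ 2): satisfied.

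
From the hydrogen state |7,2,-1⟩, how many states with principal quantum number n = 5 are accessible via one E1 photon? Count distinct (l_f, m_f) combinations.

5

E1 requires Δl = ±1, so l_f ∈ {1, 3}; with 0 ≤ l_f ≤ n_f−1 = 4, the allowed l_f values are {1, 3}.
For l_f = 1: m_f ∈ {m_i−1, m_i, m_i+1} ∩ [−1, 1] = {-1, 0} → 2 states.
For l_f = 3: m_f ∈ {m_i−1, m_i, m_i+1} ∩ [−3, 3] = {-2, -1, 0} → 3 states.
Total: 5.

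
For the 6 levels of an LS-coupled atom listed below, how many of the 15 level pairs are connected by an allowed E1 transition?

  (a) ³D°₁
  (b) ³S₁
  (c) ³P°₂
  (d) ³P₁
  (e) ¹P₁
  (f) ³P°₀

(a)–(b): forbidden (ΔL).
(a)–(c): forbidden (parity).
(a)–(d): allowed.
(a)–(e): forbidden (ΔS).
(a)–(f): forbidden (parity).
(b)–(c): allowed.
(b)–(d): forbidden (parity).
(b)–(e): forbidden (parity, ΔS).
(b)–(f): allowed.
(c)–(d): allowed.
(c)–(e): forbidden (ΔS).
(c)–(f): forbidden (parity, ΔJ).
(d)–(e): forbidden (parity, ΔS).
(d)–(f): allowed.
(e)–(f): forbidden (ΔS).
Allowed pairs: 5 of 15.

5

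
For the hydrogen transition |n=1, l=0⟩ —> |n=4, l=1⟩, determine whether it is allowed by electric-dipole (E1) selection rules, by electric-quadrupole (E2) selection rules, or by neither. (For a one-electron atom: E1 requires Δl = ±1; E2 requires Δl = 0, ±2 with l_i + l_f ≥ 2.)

E1

Δl = 1 − 0 = +1; l_i + l_f = 1.
E1 (Δl = ±1): satisfied.
E2 (Δl = 0,±2, l_i+l_f ≥ 2): not satisfied.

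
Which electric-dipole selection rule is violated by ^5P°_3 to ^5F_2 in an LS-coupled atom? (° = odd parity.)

the ΔL = 0, ±1 rule

Parity must change: odd → even — satisfied.
ΔS = 0: S: 2 → 2 — satisfied.
ΔL = 0, ±1 (not L=0↔0): L: 1 → 3, ΔL = +2 — violated.
ΔJ = 0, ±1 (not J=0↔0): J: 3 → 2, ΔJ = -1 — satisfied.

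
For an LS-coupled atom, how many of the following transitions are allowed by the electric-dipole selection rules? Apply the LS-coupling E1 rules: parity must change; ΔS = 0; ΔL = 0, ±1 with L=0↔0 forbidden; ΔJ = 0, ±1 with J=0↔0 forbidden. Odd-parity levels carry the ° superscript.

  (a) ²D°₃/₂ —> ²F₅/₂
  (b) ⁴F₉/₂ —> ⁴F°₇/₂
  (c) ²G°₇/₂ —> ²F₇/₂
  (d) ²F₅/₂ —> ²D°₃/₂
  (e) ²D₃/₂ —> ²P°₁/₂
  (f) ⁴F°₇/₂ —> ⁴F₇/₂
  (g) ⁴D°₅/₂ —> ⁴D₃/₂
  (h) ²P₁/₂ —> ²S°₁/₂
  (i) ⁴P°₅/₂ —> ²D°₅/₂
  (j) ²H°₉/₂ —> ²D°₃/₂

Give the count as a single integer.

8

(a) allowed
(b) allowed
(c) allowed
(d) allowed
(e) allowed
(f) allowed
(g) allowed
(h) allowed
(i) forbidden (parity, ΔS fail)
(j) forbidden (parity, ΔL, ΔJ fail)
Total allowed: 8 of 10.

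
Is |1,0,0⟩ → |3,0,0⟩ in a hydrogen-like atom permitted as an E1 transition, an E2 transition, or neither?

neither

Δl = 0 − 0 = +0; l_i + l_f = 0.
Δm_l = +0.
E1 (Δl = ±1, |Δm_l| ≤ 1): not satisfied.
E2 (Δl = 0,±2, l_i+l_f ≥ 2, |Δm_l| ≤ 2): not satisfied.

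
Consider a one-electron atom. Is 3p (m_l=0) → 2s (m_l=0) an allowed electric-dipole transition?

Initial l = 1, final l = 0, so Δl = -1. E1 requires Δl = ±1: ✓.
m_l: 0 → 0 (Δm_l = +0). |Δm_l| ≤ 1 ✓.
All E1 selection rules are satisfied.

allowed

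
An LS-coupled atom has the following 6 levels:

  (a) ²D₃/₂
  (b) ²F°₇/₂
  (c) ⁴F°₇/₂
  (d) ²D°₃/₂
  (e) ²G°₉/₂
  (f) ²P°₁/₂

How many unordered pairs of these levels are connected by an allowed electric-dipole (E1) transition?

2

(a)–(b): forbidden (ΔJ).
(a)–(c): forbidden (ΔS, ΔJ).
(a)–(d): allowed.
(a)–(e): forbidden (ΔL, ΔJ).
(a)–(f): allowed.
(b)–(c): forbidden (parity, ΔS).
(b)–(d): forbidden (parity, ΔJ).
(b)–(e): forbidden (parity).
(b)–(f): forbidden (parity, ΔL, ΔJ).
(c)–(d): forbidden (parity, ΔS, ΔJ).
(c)–(e): forbidden (parity, ΔS).
(c)–(f): forbidden (parity, ΔS, ΔL, ΔJ).
(d)–(e): forbidden (parity, ΔL, ΔJ).
(d)–(f): forbidden (parity).
(e)–(f): forbidden (parity, ΔL, ΔJ).
Allowed pairs: 2 of 15.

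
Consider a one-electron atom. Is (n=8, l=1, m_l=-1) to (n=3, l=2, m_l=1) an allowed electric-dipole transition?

forbidden

l: 1 → 2 (Δl = +1). Δl = ±1 passes.
m_l: -1 → 1 (Δm_l = +2). |Δm_l| ≤ 1 fails.
The transition is electric-dipole forbidden.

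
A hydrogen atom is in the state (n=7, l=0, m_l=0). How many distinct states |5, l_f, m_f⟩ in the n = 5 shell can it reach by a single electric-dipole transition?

3

E1 requires Δl = ±1, so l_f ∈ {-1, 1}; with 0 ≤ l_f ≤ n_f−1 = 4, the allowed l_f values are {1}.
For l_f = 1: m_f ∈ {m_i−1, m_i, m_i+1} ∩ [−1, 1] = {-1, 0, 1} → 3 states.
Total: 3.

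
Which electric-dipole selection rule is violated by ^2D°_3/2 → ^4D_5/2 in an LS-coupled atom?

the ΔS = 0 rule

Reading off the term symbols: S 1/2→3/2, L 2→2, J 3/2→5/2, parity odd→even.
ΔS = 0: S: 1/2 → 3/2 — violated.
Parity must change: odd → even — satisfied.
ΔJ = 0, ±1 (not J=0↔0): J: 3/2 → 5/2, ΔJ = +1 — satisfied.
ΔL = 0, ±1 (not L=0↔0): L: 2 → 2, ΔL = +0 — satisfied.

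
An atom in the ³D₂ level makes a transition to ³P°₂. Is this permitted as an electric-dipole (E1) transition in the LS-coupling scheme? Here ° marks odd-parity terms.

allowed

Parity must change: even → odd — passes.
ΔS = 0: S: 1 → 1 — passes.
ΔL = 0, ±1 (not L=0↔0): L: 2 → 1, ΔL = -1 — passes.
ΔJ = 0, ±1 (not J=0↔0): J: 2 → 2, ΔJ = +0 — passes.
All four E1 rules are satisfied.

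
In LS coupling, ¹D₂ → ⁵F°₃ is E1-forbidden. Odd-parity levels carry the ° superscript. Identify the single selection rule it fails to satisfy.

the ΔS = 0 rule

Initial level: S=0, L=2, J=2, parity even. Final level: S=2, L=3, J=3, parity odd.
Parity must change: even → odd — satisfied.
ΔS = 0: S: 0 → 2 — violated.
ΔL = 0, ±1 (not L=0↔0): L: 2 → 3, ΔL = +1 — satisfied.
ΔJ = 0, ±1 (not J=0↔0): J: 2 → 3, ΔJ = +1 — satisfied.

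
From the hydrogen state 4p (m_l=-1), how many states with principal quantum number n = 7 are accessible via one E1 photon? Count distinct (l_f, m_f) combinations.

E1 requires Δl = ±1, so l_f ∈ {0, 2}; with 0 ≤ l_f ≤ n_f−1 = 6, the allowed l_f values are {0, 2}.
For l_f = 0: m_f ∈ {m_i−1, m_i, m_i+1} ∩ [−0, 0] = {0} → 1 state.
For l_f = 2: m_f ∈ {m_i−1, m_i, m_i+1} ∩ [−2, 2] = {-2, -1, 0} → 3 states.
Total: 4.

4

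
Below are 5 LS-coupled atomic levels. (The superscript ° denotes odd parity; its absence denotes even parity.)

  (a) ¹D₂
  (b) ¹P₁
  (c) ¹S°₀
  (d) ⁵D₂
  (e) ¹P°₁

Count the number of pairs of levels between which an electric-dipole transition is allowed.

3

(a)–(b): forbidden (parity).
(a)–(c): forbidden (ΔL, ΔJ).
(a)–(d): forbidden (parity, ΔS).
(a)–(e): allowed.
(b)–(c): allowed.
(b)–(d): forbidden (parity, ΔS).
(b)–(e): allowed.
(c)–(d): forbidden (ΔS, ΔL, ΔJ).
(c)–(e): forbidden (parity).
(d)–(e): forbidden (ΔS).
Allowed pairs: 3 of 10.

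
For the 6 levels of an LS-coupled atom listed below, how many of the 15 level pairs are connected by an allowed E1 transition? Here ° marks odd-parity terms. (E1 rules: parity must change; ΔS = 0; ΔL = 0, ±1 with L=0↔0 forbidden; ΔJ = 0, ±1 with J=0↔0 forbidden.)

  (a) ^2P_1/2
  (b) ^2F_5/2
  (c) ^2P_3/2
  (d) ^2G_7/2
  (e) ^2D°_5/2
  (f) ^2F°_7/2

(a)–(b): forbidden (parity, ΔL, ΔJ).
(a)–(c): forbidden (parity).
(a)–(d): forbidden (parity, ΔL, ΔJ).
(a)–(e): forbidden (ΔJ).
(a)–(f): forbidden (ΔL, ΔJ).
(b)–(c): forbidden (parity, ΔL).
(b)–(d): forbidden (parity).
(b)–(e): allowed.
(b)–(f): allowed.
(c)–(d): forbidden (parity, ΔL, ΔJ).
(c)–(e): allowed.
(c)–(f): forbidden (ΔL, ΔJ).
(d)–(e): forbidden (ΔL).
(d)–(f): allowed.
(e)–(f): forbidden (parity).
Allowed pairs: 4 of 15.

4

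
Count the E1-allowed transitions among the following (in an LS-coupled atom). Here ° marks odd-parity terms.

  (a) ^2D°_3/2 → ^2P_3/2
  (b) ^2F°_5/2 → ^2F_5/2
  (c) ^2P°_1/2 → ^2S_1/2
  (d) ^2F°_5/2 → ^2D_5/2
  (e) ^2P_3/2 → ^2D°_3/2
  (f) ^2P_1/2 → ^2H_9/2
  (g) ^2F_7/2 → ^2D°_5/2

(a) allowed
(b) allowed
(c) allowed
(d) allowed
(e) allowed
(f) forbidden (parity, ΔL, ΔJ fail)
(g) allowed
Total allowed: 6 of 7.

6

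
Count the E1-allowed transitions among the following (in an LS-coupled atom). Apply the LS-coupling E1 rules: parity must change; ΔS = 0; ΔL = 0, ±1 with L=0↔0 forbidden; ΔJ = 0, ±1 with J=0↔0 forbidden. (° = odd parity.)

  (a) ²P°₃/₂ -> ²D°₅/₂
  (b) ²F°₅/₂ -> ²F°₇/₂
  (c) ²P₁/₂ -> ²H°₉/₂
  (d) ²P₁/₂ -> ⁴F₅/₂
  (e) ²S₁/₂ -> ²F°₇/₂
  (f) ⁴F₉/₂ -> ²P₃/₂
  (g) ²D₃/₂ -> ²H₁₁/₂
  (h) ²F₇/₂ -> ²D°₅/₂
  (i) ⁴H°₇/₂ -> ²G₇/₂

1

(a) forbidden (parity fails)
(b) forbidden (parity fails)
(c) forbidden (ΔL, ΔJ fail)
(d) forbidden (parity, ΔS, ΔL, ΔJ fail)
(e) forbidden (ΔL, ΔJ fail)
(f) forbidden (parity, ΔS, ΔL, ΔJ fail)
(g) forbidden (parity, ΔL, ΔJ fail)
(h) allowed
(i) forbidden (ΔS fails)
Total allowed: 1 of 9.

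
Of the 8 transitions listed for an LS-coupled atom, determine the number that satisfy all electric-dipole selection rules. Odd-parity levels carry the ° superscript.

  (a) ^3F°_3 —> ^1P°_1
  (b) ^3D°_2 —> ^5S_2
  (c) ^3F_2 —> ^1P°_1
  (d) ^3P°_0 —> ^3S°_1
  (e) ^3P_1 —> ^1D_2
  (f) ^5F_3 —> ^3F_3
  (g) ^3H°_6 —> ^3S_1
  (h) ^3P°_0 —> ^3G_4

(a) forbidden (parity, ΔS, ΔL, ΔJ fail)
(b) forbidden (ΔS, ΔL fail)
(c) forbidden (ΔS, ΔL fail)
(d) forbidden (parity fails)
(e) forbidden (parity, ΔS fail)
(f) forbidden (parity, ΔS fail)
(g) forbidden (ΔL, ΔJ fail)
(h) forbidden (ΔL, ΔJ fail)
Total allowed: 0 of 8.

0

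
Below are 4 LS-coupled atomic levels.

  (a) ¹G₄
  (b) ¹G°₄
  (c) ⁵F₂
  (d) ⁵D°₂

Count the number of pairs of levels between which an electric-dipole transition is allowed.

(a)–(b): allowed.
(a)–(c): forbidden (parity, ΔS, ΔJ).
(a)–(d): forbidden (ΔS, ΔL, ΔJ).
(b)–(c): forbidden (ΔS, ΔJ).
(b)–(d): forbidden (parity, ΔS, ΔL, ΔJ).
(c)–(d): allowed.
Allowed pairs: 2 of 6.

2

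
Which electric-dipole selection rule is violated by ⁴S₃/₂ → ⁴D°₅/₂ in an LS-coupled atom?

the ΔL = 0, ±1 rule

Reading off the term symbols: S 3/2→3/2, L 0→2, J 3/2→5/2, parity even→odd.
ΔL = 0, ±1 (not L=0↔0): L: 0 → 2, ΔL = +2 — fails.
ΔS = 0: S: 3/2 → 3/2 — ok.
ΔJ = 0, ±1 (not J=0↔0): J: 3/2 → 5/2, ΔJ = +1 — ok.
Parity must change: even → odd — ok.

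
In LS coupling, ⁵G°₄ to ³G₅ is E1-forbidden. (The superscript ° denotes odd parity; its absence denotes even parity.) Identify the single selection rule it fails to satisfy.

the ΔS = 0 rule

Parity must change: odd → even — satisfied.
ΔS = 0: S: 2 → 1 — violated.
ΔL = 0, ±1 (not L=0↔0): L: 4 → 4, ΔL = +0 — satisfied.
ΔJ = 0, ±1 (not J=0↔0): J: 4 → 5, ΔJ = +1 — satisfied.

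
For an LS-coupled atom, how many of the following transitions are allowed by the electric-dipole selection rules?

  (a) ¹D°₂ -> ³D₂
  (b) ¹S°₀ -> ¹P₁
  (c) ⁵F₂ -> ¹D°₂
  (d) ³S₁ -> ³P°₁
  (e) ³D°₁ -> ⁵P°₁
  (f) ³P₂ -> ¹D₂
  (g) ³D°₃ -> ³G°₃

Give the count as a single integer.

2

(a) forbidden (ΔS fails)
(b) allowed
(c) forbidden (ΔS fails)
(d) allowed
(e) forbidden (parity, ΔS fail)
(f) forbidden (parity, ΔS fail)
(g) forbidden (parity, ΔL fail)
Total allowed: 2 of 7.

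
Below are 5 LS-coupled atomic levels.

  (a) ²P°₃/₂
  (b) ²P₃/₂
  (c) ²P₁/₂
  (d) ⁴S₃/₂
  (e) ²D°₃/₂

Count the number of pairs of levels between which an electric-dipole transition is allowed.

(a)–(b): allowed.
(a)–(c): allowed.
(a)–(d): forbidden (ΔS).
(a)–(e): forbidden (parity).
(b)–(c): forbidden (parity).
(b)–(d): forbidden (parity, ΔS).
(b)–(e): allowed.
(c)–(d): forbidden (parity, ΔS).
(c)–(e): allowed.
(d)–(e): forbidden (ΔS, ΔL).
Allowed pairs: 4 of 10.

4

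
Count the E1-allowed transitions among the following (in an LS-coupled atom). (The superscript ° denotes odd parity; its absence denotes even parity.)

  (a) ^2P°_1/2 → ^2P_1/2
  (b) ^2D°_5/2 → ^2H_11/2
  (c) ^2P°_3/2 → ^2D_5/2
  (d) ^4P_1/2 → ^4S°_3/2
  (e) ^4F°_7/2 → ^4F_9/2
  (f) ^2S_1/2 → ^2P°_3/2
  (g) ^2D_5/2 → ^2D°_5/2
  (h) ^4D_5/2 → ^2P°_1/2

6

(a) allowed
(b) forbidden (ΔL, ΔJ fail)
(c) allowed
(d) allowed
(e) allowed
(f) allowed
(g) allowed
(h) forbidden (ΔS, ΔJ fail)
Total allowed: 6 of 8.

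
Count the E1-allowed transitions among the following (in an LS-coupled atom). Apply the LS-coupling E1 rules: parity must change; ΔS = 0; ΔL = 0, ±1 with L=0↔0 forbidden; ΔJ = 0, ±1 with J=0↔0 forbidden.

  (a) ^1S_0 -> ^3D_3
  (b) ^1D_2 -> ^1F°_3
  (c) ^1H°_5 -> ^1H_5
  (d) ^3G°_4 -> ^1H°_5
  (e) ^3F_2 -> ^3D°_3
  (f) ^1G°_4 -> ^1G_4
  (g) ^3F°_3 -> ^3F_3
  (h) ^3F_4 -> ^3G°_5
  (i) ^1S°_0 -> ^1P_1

7

(a) forbidden (parity, ΔS, ΔL, ΔJ fail)
(b) allowed
(c) allowed
(d) forbidden (parity, ΔS fail)
(e) allowed
(f) allowed
(g) allowed
(h) allowed
(i) allowed
Total allowed: 7 of 9.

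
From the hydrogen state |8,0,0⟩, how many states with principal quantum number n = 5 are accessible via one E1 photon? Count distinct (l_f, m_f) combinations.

E1 requires Δl = ±1, so l_f ∈ {-1, 1}; with 0 ≤ l_f ≤ n_f−1 = 4, the allowed l_f values are {1}.
For l_f = 1: m_f ∈ {m_i−1, m_i, m_i+1} ∩ [−1, 1] = {-1, 0, 1} → 3 states.
Total: 3.

3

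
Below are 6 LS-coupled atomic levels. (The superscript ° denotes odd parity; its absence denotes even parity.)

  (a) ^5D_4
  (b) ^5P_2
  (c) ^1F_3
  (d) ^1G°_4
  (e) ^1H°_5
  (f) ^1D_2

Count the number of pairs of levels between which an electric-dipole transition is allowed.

1

(a)–(b): forbidden (parity, ΔJ).
(a)–(c): forbidden (parity, ΔS).
(a)–(d): forbidden (ΔS, ΔL).
(a)–(e): forbidden (ΔS, ΔL).
(a)–(f): forbidden (parity, ΔS, ΔJ).
(b)–(c): forbidden (parity, ΔS, ΔL).
(b)–(d): forbidden (ΔS, ΔL, ΔJ).
(b)–(e): forbidden (ΔS, ΔL, ΔJ).
(b)–(f): forbidden (parity, ΔS).
(c)–(d): allowed.
(c)–(e): forbidden (ΔL, ΔJ).
(c)–(f): forbidden (parity).
(d)–(e): forbidden (parity).
(d)–(f): forbidden (ΔL, ΔJ).
(e)–(f): forbidden (ΔL, ΔJ).
Allowed pairs: 1 of 15.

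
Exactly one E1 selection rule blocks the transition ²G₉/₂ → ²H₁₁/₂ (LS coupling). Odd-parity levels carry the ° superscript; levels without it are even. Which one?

parity

Initial level: S=1/2, L=4, J=9/2, parity even. Final level: S=1/2, L=5, J=11/2, parity even.
Parity must change: even → even — ✗.
ΔS = 0: S: 1/2 → 1/2 — ✓.
ΔL = 0, ±1 (not L=0↔0): L: 4 → 5, ΔL = +1 — ✓.
ΔJ = 0, ±1 (not J=0↔0): J: 9/2 → 11/2, ΔJ = +1 — ✓.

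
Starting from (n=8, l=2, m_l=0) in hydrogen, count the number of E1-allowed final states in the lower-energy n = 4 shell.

6

E1 requires Δl = ±1, so l_f ∈ {1, 3}; with 0 ≤ l_f ≤ n_f−1 = 3, the allowed l_f values are {1, 3}.
For l_f = 1: m_f ∈ {m_i−1, m_i, m_i+1} ∩ [−1, 1] = {-1, 0, 1} → 3 states.
For l_f = 3: m_f ∈ {m_i−1, m_i, m_i+1} ∩ [−3, 3] = {-1, 0, 1} → 3 states.
Total: 6.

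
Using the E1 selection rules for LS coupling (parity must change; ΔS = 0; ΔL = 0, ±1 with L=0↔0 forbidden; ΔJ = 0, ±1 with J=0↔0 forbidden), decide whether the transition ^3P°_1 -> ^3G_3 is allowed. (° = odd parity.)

ΔJ = 0, ±1 (not J=0↔0): J: 1 → 3, ΔJ = +2 — ✗.
ΔL = 0, ±1 (not L=0↔0): L: 1 → 4, ΔL = +3 — ✗.
Parity must change: odd → even — ✓.
ΔS = 0: S: 1 → 1 — ✓.
Rule(s) violated: ΔL, ΔJ.

forbidden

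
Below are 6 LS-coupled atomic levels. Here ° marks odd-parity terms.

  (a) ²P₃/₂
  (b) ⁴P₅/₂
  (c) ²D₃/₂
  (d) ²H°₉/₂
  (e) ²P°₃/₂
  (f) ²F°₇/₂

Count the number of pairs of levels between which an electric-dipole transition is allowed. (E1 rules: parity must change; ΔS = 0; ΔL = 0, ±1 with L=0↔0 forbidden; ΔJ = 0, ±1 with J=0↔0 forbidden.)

(a)–(b): forbidden (parity, ΔS).
(a)–(c): forbidden (parity).
(a)–(d): forbidden (ΔL, ΔJ).
(a)–(e): allowed.
(a)–(f): forbidden (ΔL, ΔJ).
(b)–(c): forbidden (parity, ΔS).
(b)–(d): forbidden (ΔS, ΔL, ΔJ).
(b)–(e): forbidden (ΔS).
(b)–(f): forbidden (ΔS, ΔL).
(c)–(d): forbidden (ΔL, ΔJ).
(c)–(e): allowed.
(c)–(f): forbidden (ΔJ).
(d)–(e): forbidden (parity, ΔL, ΔJ).
(d)–(f): forbidden (parity, ΔL).
(e)–(f): forbidden (parity, ΔL, ΔJ).
Allowed pairs: 2 of 15.

2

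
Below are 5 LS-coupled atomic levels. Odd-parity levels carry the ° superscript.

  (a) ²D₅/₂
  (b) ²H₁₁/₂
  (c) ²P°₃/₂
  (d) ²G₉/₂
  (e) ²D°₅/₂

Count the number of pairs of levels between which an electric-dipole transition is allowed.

(a)–(b): forbidden (parity, ΔL, ΔJ).
(a)–(c): allowed.
(a)–(d): forbidden (parity, ΔL, ΔJ).
(a)–(e): allowed.
(b)–(c): forbidden (ΔL, ΔJ).
(b)–(d): forbidden (parity).
(b)–(e): forbidden (ΔL, ΔJ).
(c)–(d): forbidden (ΔL, ΔJ).
(c)–(e): forbidden (parity).
(d)–(e): forbidden (ΔL, ΔJ).
Allowed pairs: 2 of 10.

2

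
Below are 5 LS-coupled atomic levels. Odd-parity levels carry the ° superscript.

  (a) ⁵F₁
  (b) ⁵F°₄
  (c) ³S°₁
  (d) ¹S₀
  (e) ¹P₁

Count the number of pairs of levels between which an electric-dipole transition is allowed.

0

(a)–(b): forbidden (ΔJ).
(a)–(c): forbidden (ΔS, ΔL).
(a)–(d): forbidden (parity, ΔS, ΔL).
(a)–(e): forbidden (parity, ΔS, ΔL).
(b)–(c): forbidden (parity, ΔS, ΔL, ΔJ).
(b)–(d): forbidden (ΔS, ΔL, ΔJ).
(b)–(e): forbidden (ΔS, ΔL, ΔJ).
(c)–(d): forbidden (ΔS, ΔL).
(c)–(e): forbidden (ΔS).
(d)–(e): forbidden (parity).
Allowed pairs: 0 of 10.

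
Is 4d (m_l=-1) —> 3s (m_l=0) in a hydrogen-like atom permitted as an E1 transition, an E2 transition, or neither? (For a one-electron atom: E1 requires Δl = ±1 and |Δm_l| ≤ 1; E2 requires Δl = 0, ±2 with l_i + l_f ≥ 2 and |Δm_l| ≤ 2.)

Δl = 0 − 2 = -2; l_i + l_f = 2.
Δm_l = +1.
E1 (Δl = ±1, |Δm_l| ≤ 1): not satisfied.
E2 (Δl = 0,±2, l_i+l_f ≥ 2, |Δm_l| ≤ 2): satisfied.

E2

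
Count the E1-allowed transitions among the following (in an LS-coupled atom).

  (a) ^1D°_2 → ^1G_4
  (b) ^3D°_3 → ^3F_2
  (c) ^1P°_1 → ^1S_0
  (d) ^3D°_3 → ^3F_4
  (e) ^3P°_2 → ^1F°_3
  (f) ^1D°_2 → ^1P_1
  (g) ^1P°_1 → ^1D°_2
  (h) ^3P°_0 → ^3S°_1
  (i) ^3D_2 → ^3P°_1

(a) forbidden (ΔL, ΔJ fail)
(b) allowed
(c) allowed
(d) allowed
(e) forbidden (parity, ΔS, ΔL fail)
(f) allowed
(g) forbidden (parity fails)
(h) forbidden (parity fails)
(i) allowed
Total allowed: 5 of 9.

5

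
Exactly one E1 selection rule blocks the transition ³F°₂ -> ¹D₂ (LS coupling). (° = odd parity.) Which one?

the ΔS = 0 rule

Initial level: S=1, L=3, J=2, parity odd. Final level: S=0, L=2, J=2, parity even.
Parity must change: odd → even — ✓.
ΔJ = 0, ±1 (not J=0↔0): J: 2 → 2, ΔJ = +0 — ✓.
ΔS = 0: S: 1 → 0 — ✗.
ΔL = 0, ±1 (not L=0↔0): L: 3 → 2, ΔL = -1 — ✓.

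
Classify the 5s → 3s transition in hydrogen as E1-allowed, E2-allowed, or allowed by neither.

Δl = 0 − 0 = +0; l_i + l_f = 0.
E1 (Δl = ±1): not satisfied.
E2 (Δl = 0,±2, l_i+l_f ≥ 2): not satisfied.

neither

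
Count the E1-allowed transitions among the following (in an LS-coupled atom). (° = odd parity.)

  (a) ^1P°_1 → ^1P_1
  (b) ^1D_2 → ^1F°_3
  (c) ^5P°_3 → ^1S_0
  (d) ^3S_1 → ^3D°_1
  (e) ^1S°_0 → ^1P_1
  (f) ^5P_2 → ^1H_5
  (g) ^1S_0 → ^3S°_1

3

(a) allowed
(b) allowed
(c) forbidden (ΔS, ΔJ fail)
(d) forbidden (ΔL fails)
(e) allowed
(f) forbidden (parity, ΔS, ΔL, ΔJ fail)
(g) forbidden (ΔS, ΔL fail)
Total allowed: 3 of 7.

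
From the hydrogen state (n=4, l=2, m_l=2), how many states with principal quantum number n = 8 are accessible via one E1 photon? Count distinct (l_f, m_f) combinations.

E1 requires Δl = ±1, so l_f ∈ {1, 3}; with 0 ≤ l_f ≤ n_f−1 = 7, the allowed l_f values are {1, 3}.
For l_f = 1: m_f ∈ {m_i−1, m_i, m_i+1} ∩ [−1, 1] = {1} → 1 state.
For l_f = 3: m_f ∈ {m_i−1, m_i, m_i+1} ∩ [−3, 3] = {1, 2, 3} → 3 states.
Total: 4.

4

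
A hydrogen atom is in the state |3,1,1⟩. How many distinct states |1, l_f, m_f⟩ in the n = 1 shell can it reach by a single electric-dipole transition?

1

E1 requires Δl = ±1, so l_f ∈ {0, 2}; with 0 ≤ l_f ≤ n_f−1 = 0, the allowed l_f values are {0}.
For l_f = 0: m_f ∈ {m_i−1, m_i, m_i+1} ∩ [−0, 0] = {0} → 1 state.
Total: 1.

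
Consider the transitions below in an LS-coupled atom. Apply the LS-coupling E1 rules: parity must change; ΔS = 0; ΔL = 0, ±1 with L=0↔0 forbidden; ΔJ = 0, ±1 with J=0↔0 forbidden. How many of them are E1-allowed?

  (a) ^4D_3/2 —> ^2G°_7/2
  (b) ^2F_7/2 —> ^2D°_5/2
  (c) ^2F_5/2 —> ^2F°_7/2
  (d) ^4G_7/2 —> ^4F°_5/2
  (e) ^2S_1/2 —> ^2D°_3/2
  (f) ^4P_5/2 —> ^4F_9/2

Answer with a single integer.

3

(a) forbidden (ΔS, ΔL, ΔJ fail)
(b) allowed
(c) allowed
(d) allowed
(e) forbidden (ΔL fails)
(f) forbidden (parity, ΔL, ΔJ fail)
Total allowed: 3 of 6.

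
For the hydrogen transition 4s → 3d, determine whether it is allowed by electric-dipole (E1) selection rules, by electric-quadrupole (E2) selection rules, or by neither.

Δl = 2 − 0 = +2; l_i + l_f = 2.
E1 (Δl = ±1): not satisfied.
E2 (Δl = 0,±2, l_i+l_f ≥ 2): satisfied.

E2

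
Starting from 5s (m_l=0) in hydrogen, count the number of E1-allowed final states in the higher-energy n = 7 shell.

E1 requires Δl = ±1, so l_f ∈ {-1, 1}; with 0 ≤ l_f ≤ n_f−1 = 6, the allowed l_f values are {1}.
For l_f = 1: m_f ∈ {m_i−1, m_i, m_i+1} ∩ [−1, 1] = {-1, 0, 1} → 3 states.
Total: 3.

3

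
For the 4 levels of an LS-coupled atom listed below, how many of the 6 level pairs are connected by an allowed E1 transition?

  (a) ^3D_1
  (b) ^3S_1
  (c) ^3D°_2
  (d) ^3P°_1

3

(a)–(b): forbidden (parity, ΔL).
(a)–(c): allowed.
(a)–(d): allowed.
(b)–(c): forbidden (ΔL).
(b)–(d): allowed.
(c)–(d): forbidden (parity).
Allowed pairs: 3 of 6.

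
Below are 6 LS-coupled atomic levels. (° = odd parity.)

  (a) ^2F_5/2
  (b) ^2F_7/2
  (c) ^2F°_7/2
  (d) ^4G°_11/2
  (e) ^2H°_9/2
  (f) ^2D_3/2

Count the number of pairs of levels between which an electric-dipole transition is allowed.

(a)–(b): forbidden (parity).
(a)–(c): allowed.
(a)–(d): forbidden (ΔS, ΔJ).
(a)–(e): forbidden (ΔL, ΔJ).
(a)–(f): forbidden (parity).
(b)–(c): allowed.
(b)–(d): forbidden (ΔS, ΔJ).
(b)–(e): forbidden (ΔL).
(b)–(f): forbidden (parity, ΔJ).
(c)–(d): forbidden (parity, ΔS, ΔJ).
(c)–(e): forbidden (parity, ΔL).
(c)–(f): forbidden (ΔJ).
(d)–(e): forbidden (parity, ΔS).
(d)–(f): forbidden (ΔS, ΔL, ΔJ).
(e)–(f): forbidden (ΔL, ΔJ).
Allowed pairs: 2 of 15.

2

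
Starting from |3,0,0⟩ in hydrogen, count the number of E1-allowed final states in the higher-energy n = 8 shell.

E1 requires Δl = ±1, so l_f ∈ {-1, 1}; with 0 ≤ l_f ≤ n_f−1 = 7, the allowed l_f values are {1}.
For l_f = 1: m_f ∈ {m_i−1, m_i, m_i+1} ∩ [−1, 1] = {-1, 0, 1} → 3 states.
Total: 3.

3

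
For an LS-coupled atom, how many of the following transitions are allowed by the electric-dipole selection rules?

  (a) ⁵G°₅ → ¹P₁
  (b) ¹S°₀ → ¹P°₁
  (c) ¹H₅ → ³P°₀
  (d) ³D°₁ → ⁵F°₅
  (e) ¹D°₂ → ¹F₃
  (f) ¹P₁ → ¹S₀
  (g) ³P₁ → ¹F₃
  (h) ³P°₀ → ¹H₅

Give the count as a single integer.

(a) forbidden (ΔS, ΔL, ΔJ fail)
(b) forbidden (parity fails)
(c) forbidden (ΔS, ΔL, ΔJ fail)
(d) forbidden (parity, ΔS, ΔJ fail)
(e) allowed
(f) forbidden (parity fails)
(g) forbidden (parity, ΔS, ΔL, ΔJ fail)
(h) forbidden (ΔS, ΔL, ΔJ fail)
Total allowed: 1 of 8.

1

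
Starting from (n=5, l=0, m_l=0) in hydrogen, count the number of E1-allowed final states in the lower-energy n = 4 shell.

E1 requires Δl = ±1, so l_f ∈ {-1, 1}; with 0 ≤ l_f ≤ n_f−1 = 3, the allowed l_f values are {1}.
For l_f = 1: m_f ∈ {m_i−1, m_i, m_i+1} ∩ [−1, 1] = {-1, 0, 1} → 3 states.
Total: 3.

3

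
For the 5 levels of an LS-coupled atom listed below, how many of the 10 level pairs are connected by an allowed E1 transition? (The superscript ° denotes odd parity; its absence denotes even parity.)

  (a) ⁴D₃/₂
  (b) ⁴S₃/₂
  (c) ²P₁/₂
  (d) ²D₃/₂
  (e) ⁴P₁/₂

(a)–(b): forbidden (parity, ΔL).
(a)–(c): forbidden (parity, ΔS).
(a)–(d): forbidden (parity, ΔS).
(a)–(e): forbidden (parity).
(b)–(c): forbidden (parity, ΔS).
(b)–(d): forbidden (parity, ΔS, ΔL).
(b)–(e): forbidden (parity).
(c)–(d): forbidden (parity).
(c)–(e): forbidden (parity, ΔS).
(d)–(e): forbidden (parity, ΔS).
Allowed pairs: 0 of 10.

0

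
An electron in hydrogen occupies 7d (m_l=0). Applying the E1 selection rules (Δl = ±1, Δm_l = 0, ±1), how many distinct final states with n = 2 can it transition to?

3

E1 requires Δl = ±1, so l_f ∈ {1, 3}; with 0 ≤ l_f ≤ n_f−1 = 1, the allowed l_f values are {1}.
For l_f = 1: m_f ∈ {m_i−1, m_i, m_i+1} ∩ [−1, 1] = {-1, 0, 1} → 3 states.
Total: 3.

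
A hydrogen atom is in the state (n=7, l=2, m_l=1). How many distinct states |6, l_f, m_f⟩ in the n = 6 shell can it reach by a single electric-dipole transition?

5

E1 requires Δl = ±1, so l_f ∈ {1, 3}; with 0 ≤ l_f ≤ n_f−1 = 5, the allowed l_f values are {1, 3}.
For l_f = 1: m_f ∈ {m_i−1, m_i, m_i+1} ∩ [−1, 1] = {0, 1} → 2 states.
For l_f = 3: m_f ∈ {m_i−1, m_i, m_i+1} ∩ [−3, 3] = {0, 1, 2} → 3 states.
Total: 5.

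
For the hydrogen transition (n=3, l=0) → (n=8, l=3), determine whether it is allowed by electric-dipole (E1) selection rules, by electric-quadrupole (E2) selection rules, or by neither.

Δl = 3 − 0 = +3; l_i + l_f = 3.
E1 (Δl = ±1): not satisfied.
E2 (Δl = 0,±2, l_i+l_f ≥ 2): not satisfied.

neither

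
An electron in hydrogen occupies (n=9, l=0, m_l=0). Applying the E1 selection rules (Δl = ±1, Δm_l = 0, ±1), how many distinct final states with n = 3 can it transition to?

3

E1 requires Δl = ±1, so l_f ∈ {-1, 1}; with 0 ≤ l_f ≤ n_f−1 = 2, the allowed l_f values are {1}.
For l_f = 1: m_f ∈ {m_i−1, m_i, m_i+1} ∩ [−1, 1] = {-1, 0, 1} → 3 states.
Total: 3.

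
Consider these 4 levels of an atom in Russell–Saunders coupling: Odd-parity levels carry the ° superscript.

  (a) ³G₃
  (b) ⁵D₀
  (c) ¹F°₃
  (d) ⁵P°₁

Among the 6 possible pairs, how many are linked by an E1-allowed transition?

(a)–(b): forbidden (parity, ΔS, ΔL, ΔJ).
(a)–(c): forbidden (ΔS).
(a)–(d): forbidden (ΔS, ΔL, ΔJ).
(b)–(c): forbidden (ΔS, ΔJ).
(b)–(d): allowed.
(c)–(d): forbidden (parity, ΔS, ΔL, ΔJ).
Allowed pairs: 1 of 6.

1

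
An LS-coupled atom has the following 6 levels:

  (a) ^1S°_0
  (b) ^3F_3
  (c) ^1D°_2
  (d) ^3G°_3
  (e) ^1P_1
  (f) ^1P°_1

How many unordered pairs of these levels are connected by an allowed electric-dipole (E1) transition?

4

(a)–(b): forbidden (ΔS, ΔL, ΔJ).
(a)–(c): forbidden (parity, ΔL, ΔJ).
(a)–(d): forbidden (parity, ΔS, ΔL, ΔJ).
(a)–(e): allowed.
(a)–(f): forbidden (parity).
(b)–(c): forbidden (ΔS).
(b)–(d): allowed.
(b)–(e): forbidden (parity, ΔS, ΔL, ΔJ).
(b)–(f): forbidden (ΔS, ΔL, ΔJ).
(c)–(d): forbidden (parity, ΔS, ΔL).
(c)–(e): allowed.
(c)–(f): forbidden (parity).
(d)–(e): forbidden (ΔS, ΔL, ΔJ).
(d)–(f): forbidden (parity, ΔS, ΔL, ΔJ).
(e)–(f): allowed.
Allowed pairs: 4 of 15.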